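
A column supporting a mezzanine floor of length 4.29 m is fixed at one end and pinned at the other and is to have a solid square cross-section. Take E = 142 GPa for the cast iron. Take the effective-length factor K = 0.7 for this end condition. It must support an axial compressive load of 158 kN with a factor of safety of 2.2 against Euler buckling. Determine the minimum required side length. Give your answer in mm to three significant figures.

Required P_cr = n·P = 2.2 × 158 = 347.6 kN
L_e = K·L = 0.7 × 4.29 = 3.003 m
Required I = P_cr·L_e²/(π²E) = 3.476×10^5 × 3.003² / (π² × 1.42×10^11) = 2.237×10^-6 m⁴
I_req = 2.237×10^6 mm⁴
Solid square: I = a⁴/12  ⇒  a = (12I)^(1/4) = (12×2.237×10^6)^(1/4) = 72.0 mm

a ≈ 72.0 mm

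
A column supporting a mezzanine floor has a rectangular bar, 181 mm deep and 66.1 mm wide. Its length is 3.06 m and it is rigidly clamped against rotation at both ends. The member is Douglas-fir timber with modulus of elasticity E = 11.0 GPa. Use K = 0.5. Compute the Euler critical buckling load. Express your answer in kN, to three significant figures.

P_cr ≈ 202 kN

Buckling occurs about the weak axis: I_min = h·b³/12 with b = 66.1 mm (the shorter side).
I_min = 181×66.1³/12 = 4.356×10^6 mm⁴
I = 4.356×10^6 mm⁴ = 4.356×10^-6 m⁴
Effective length L_e = K·L = 0.5 × 3.06 = 1.530 m
P_cr = π²EI / L_e² = π² × 11.0×10⁹ × 4.356×10^-6 / 1.530² = 2.020×10^5 N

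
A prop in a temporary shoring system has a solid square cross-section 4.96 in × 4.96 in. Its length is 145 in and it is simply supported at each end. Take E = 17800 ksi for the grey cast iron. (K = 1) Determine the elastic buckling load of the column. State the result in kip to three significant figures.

I = a⁴/12 = 4.96⁴/12 = 50.44 in⁴
Effective length L_e = K·L = 1 × 145 = 145.0 in
P_cr = π²EI / L_e² = π² × 17800×10³ × 50.44 / 145.0² = 4.214×10^5 lb

P_cr ≈ 421 kip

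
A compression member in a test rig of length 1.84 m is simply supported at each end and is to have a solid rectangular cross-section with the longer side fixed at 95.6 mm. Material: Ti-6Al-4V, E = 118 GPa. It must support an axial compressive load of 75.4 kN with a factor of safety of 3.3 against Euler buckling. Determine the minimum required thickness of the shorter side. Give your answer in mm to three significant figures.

Required P_cr = n·P = 3.3 × 75.4 = 248.8 kN
L_e = K·L = 1 × 1.84 = 1.840 m
Required I = P_cr·L_e²/(π²E) = 2.488×10^5 × 1.840² / (π² × 1.18×10^11) = 7.233×10^-7 m⁴
I_req = 7.233×10^5 mm⁴
Rectangle, weak axis: I_min = h·b³/12 with h = 95.6 mm fixed  ⇒  b = (12I/h)^(1/3) = 44.9 mm

b ≈ 44.9 mm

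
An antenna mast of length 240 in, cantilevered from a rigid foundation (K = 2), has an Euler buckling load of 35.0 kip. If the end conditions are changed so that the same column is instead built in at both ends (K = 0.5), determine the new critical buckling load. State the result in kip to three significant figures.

P_cr ∝ 1/K², so P_cr,new = P_cr,old × (K_old/K_new)² = 35.0 × (2/0.5)²
= 35.0 × 16.00 = 560 kip

P_cr ≈ 560 kip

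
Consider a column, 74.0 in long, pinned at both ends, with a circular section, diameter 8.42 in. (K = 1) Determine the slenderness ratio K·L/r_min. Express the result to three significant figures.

λ ≈ 35.2

I = πd⁴/64 = π×8.42⁴/64 = 246.7 in⁴
A = 55.68 in²;  r_min = √(I/A) = √(246.7/55.68) = 2.105 in
L_e = K·L = 1 × 74.0 = 74.00 in
λ = L_e / r_min = 74.000 / 2.105 = 35.2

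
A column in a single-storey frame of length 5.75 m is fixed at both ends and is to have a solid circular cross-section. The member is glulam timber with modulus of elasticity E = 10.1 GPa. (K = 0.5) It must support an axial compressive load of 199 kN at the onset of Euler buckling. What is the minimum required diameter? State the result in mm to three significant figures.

d ≈ 135 mm

L_e = K·L = 0.5 × 5.75 = 2.875 m
Required I = P_cr·L_e²/(π²E) = 1.990×10^5 × 2.875² / (π² × 1.01×10^10) = 1.650×10^-5 m⁴
I_req = 1.650×10^7 mm⁴
Solid circle: I = πd⁴/64  ⇒  d = (64I/π)^(1/4) = (64×1.650×10^7/π)^(1/4) = 135 mm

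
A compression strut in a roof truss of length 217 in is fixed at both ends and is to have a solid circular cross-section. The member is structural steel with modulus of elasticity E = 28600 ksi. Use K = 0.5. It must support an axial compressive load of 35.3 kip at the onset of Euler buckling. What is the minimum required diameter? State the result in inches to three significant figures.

d ≈ 2.34 in

L_e = K·L = 0.5 × 217 = 108.5 in
Required I = P_cr·L_e²/(π²E) = 3.530×10^4 × 108.5² / (π² × 2.86×10^7) = 1.472 in⁴
Solid circle: I = πd⁴/64  ⇒  d = (64I/π)^(1/4) = (64×1.472/π)^(1/4) = 2.34 in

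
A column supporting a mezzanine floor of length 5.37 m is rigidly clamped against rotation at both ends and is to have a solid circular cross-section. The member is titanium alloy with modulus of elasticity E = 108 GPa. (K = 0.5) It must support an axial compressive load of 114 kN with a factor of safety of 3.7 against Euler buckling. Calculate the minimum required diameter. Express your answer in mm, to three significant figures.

Required P_cr = n·P = 3.7 × 114 = 421.8 kN
L_e = K·L = 0.5 × 5.37 = 2.685 m
Required I = P_cr·L_e²/(π²E) = 4.218×10^5 × 2.685² / (π² × 1.08×10^11) = 2.853×10^-6 m⁴
I_req = 2.853×10^6 mm⁴
Solid circle: I = πd⁴/64  ⇒  d = (64I/π)^(1/4) = (64×2.853×10^6/π)^(1/4) = 87.3 mm

d ≈ 87.3 mm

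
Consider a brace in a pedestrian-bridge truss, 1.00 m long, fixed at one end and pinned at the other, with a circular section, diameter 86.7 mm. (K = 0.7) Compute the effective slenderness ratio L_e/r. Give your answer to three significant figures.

For a solid circle r = d/4 = 86.7/4 = 21.68 mm
L_e = K·L = 0.7 × 1.00 m = 0.7000 m = 700.00 mm
λ = L_e / r_min = 700.00 / 21.68 = 32.3

λ ≈ 32.3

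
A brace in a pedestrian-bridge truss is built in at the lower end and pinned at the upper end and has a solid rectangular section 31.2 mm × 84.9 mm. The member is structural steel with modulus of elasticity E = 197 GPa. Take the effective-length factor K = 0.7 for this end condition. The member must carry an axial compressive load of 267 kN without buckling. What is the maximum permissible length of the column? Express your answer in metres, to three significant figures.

Buckling occurs about the weak axis: I_min = h·b³/12 with b = 31.2 mm (the shorter side).
I_min = 84.9×31.2³/12 = 2.149×10^5 mm⁴
I = 2.149×10^-7 m⁴
At the buckling limit P_cr = P = 2.670×10^5 N
From P_cr = π²EI/(K·L)²:  L = (1/K)·√(π²EI/P_cr) = (1/0.7)·√(π²×1.97×10^11×2.149×10^-7/2.670×10^5)
L = 1.79 m

L_max ≈ 1.79 m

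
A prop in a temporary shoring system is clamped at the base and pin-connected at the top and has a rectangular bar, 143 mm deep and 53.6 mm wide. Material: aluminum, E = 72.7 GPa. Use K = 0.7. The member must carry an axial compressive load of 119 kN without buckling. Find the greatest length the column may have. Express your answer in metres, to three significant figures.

L_max ≈ 4.75 m

Buckling occurs about the weak axis: I_min = h·b³/12 with b = 53.6 mm (the shorter side).
I_min = 143×53.6³/12 = 1.835×10^6 mm⁴
I = 1.835×10^-6 m⁴
At the buckling limit P_cr = P = 1.190×10^5 N
From P_cr = π²EI/(K·L)²:  L = (1/K)·√(π²EI/P_cr) = (1/0.7)·√(π²×7.27×10^10×1.835×10^-6/1.190×10^5)
L = 4.75 m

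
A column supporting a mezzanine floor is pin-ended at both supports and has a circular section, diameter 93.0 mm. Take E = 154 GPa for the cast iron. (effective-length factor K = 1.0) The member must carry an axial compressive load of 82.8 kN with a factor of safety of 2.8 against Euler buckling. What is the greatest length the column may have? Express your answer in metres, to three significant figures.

I = πd⁴/64 = π×93.0⁴/64 = 3.672×10^6 mm⁴
I = 3.672×10^-6 m⁴
Required critical load P_cr = n·P = 2.8 × 82.8 = 231.8 kN = 2.318×10^5 N
From P_cr = π²EI/(K·L)²:  L = (1/K)·√(π²EI/P_cr) = (1/1)·√(π²×1.54×10^11×3.672×10^-6/2.318×10^5)
L = 4.91 m

L_max ≈ 4.91 m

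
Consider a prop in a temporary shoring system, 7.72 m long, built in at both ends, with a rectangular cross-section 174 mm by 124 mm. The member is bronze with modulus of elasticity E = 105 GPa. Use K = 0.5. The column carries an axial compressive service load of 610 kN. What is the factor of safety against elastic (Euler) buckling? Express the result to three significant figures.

Buckling occurs about the weak axis: I_min = h·b³/12 with b = 124 mm (the shorter side).
I_min = 174×124³/12 = 2.765×10^7 mm⁴
I = 2.765×10^7 mm⁴ = 2.765×10^-5 m⁴
Effective length L_e = K·L = 0.5 × 7.72 = 3.860 m
P_cr = π²EI / L_e² = π² × 105×10⁹ × 2.765×10^-5 / 3.860² = 1.923×10^6 N
Factor of safety n = P_cr / P = 1922.9 / 610 = 3.15

n ≈ 3.15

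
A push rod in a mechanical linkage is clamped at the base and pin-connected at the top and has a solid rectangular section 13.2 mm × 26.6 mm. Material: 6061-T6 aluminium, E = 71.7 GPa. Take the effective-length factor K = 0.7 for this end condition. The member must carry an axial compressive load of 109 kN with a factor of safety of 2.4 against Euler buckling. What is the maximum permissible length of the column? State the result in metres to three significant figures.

L_max ≈ 0.168 m

Buckling occurs about the weak axis: I_min = h·b³/12 with b = 13.2 mm (the shorter side).
I_min = 26.6×13.2³/12 = 5.098×10^3 mm⁴
I = 5.098×10^-9 m⁴
Required critical load P_cr = n·P = 2.4 × 109 = 261.6 kN = 2.616×10^5 N
From P_cr = π²EI/(K·L)²:  L = (1/K)·√(π²EI/P_cr) = (1/0.7)·√(π²×7.17×10^10×5.098×10^-9/2.616×10^5)
L = 0.168 m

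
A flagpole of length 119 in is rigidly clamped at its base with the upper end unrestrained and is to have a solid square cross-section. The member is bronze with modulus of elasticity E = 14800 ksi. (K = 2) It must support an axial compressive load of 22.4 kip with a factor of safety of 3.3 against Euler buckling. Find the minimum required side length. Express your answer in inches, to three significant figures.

Required P_cr = n·P = 3.3 × 22.4 = 73.92 kip
L_e = K·L = 2 × 119 = 238.0 in
Required I = P_cr·L_e²/(π²E) = 7.392×10^4 × 238.0² / (π² × 1.48×10^7) = 28.67 in⁴
Solid square: I = a⁴/12  ⇒  a = (12I)^(1/4) = (12×28.67)^(1/4) = 4.31 in

a ≈ 4.31 in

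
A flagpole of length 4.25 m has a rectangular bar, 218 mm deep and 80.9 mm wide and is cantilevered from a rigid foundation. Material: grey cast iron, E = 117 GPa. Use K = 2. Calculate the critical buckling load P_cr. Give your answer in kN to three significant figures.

Buckling occurs about the weak axis: I_min = h·b³/12 with b = 80.9 mm (the shorter side).
I_min = 218×80.9³/12 = 9.619×10^6 mm⁴
I = 9.619×10^6 mm⁴ = 9.619×10^-6 m⁴
Effective length L_e = K·L = 2 × 4.25 = 8.500 m
P_cr = π²EI / L_e² = π² × 117×10⁹ × 9.619×10^-6 / 8.500² = 1.537×10^5 N

P_cr ≈ 154 kN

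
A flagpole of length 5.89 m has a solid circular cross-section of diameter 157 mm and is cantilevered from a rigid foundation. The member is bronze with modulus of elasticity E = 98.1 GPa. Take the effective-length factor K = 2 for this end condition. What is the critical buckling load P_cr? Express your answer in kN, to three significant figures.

P_cr ≈ 208 kN

I = πd⁴/64 = π×157⁴/64 = 2.982×10^7 mm⁴
I = 2.982×10^7 mm⁴ = 2.982×10^-5 m⁴
Effective length L_e = K·L = 2 × 5.89 = 11.78 m
P_cr = π²EI / L_e² = π² × 98.1×10⁹ × 2.982×10^-5 / 11.78² = 2.081×10^5 N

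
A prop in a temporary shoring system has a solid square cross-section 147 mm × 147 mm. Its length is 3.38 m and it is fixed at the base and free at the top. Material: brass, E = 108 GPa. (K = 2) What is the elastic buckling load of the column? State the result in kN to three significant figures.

P_cr ≈ 908 kN

I = a⁴/12 = 147⁴/12 = 3.891×10^7 mm⁴
I = 3.891×10^7 mm⁴ = 3.891×10^-5 m⁴
Effective length L_e = K·L = 2 × 3.38 = 6.760 m
P_cr = π²EI / L_e² = π² × 108×10⁹ × 3.891×10^-5 / 6.760² = 9.076×10^5 N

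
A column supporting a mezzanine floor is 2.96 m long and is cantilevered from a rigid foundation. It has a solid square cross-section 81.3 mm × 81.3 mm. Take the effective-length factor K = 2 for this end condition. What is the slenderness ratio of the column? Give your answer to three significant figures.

For a square r = a/√12 = 81.3/√12 = 23.47 mm
L_e = K·L = 2 × 2.96 m = 5.920 m = 5920.0 mm
λ = L_e / r_min = 5920.0 / 23.47 = 252

λ ≈ 252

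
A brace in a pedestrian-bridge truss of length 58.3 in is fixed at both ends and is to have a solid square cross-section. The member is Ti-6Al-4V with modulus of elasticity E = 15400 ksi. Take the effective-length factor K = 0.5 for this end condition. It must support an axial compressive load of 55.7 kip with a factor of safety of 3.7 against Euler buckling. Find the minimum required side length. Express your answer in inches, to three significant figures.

Required P_cr = n·P = 3.7 × 55.7 = 206.1 kip
L_e = K·L = 0.5 × 58.3 = 29.15 in
Required I = P_cr·L_e²/(π²E) = 2.061×10^5 × 29.15² / (π² × 1.54×10^7) = 1.152 in⁴
Solid square: I = a⁴/12  ⇒  a = (12I)^(1/4) = (12×1.152)^(1/4) = 1.93 in

a ≈ 1.93 in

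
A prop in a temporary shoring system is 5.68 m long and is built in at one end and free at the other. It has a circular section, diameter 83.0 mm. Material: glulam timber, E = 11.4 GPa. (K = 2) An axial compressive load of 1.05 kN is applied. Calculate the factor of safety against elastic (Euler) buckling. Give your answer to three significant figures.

I = πd⁴/64 = π×83.0⁴/64 = 2.330×10^6 mm⁴
I = 2.330×10^6 mm⁴ = 2.330×10^-6 m⁴
Effective length L_e = K·L = 2 × 5.68 = 11.36 m
P_cr = π²EI / L_e² = π² × 11.4×10⁹ × 2.330×10^-6 / 11.36² = 2.031×10^3 N
Factor of safety n = P_cr / P = 2.0311 / 1.05 = 1.93

n ≈ 1.93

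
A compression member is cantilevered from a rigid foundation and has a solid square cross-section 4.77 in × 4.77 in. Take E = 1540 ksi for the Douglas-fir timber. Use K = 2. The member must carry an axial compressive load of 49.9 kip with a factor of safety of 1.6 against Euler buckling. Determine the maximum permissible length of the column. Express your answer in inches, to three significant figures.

L_max ≈ 45.3 in

I = a⁴/12 = 4.77⁴/12 = 43.14 in⁴
Required critical load P_cr = n·P = 1.6 × 49.9 = 79.84 kip = 7.984×10^4 lb
From P_cr = π²EI/(K·L)²:  L = (1/K)·√(π²EI/P_cr) = (1/2)·√(π²×1.54×10^6×43.14/7.984×10^4)
L = 45.3 in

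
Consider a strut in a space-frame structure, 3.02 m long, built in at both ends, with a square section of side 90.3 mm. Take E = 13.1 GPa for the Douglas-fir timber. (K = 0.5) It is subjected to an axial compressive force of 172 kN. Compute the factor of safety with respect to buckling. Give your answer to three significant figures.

n ≈ 1.83

I = a⁴/12 = 90.3⁴/12 = 5.541×10^6 mm⁴
I = 5.541×10^6 mm⁴ = 5.541×10^-6 m⁴
Effective length L_e = K·L = 0.5 × 3.02 = 1.510 m
P_cr = π²EI / L_e² = π² × 13.1×10⁹ × 5.541×10^-6 / 1.510² = 3.142×10^5 N
Factor of safety n = P_cr / P = 314.19 / 172 = 1.83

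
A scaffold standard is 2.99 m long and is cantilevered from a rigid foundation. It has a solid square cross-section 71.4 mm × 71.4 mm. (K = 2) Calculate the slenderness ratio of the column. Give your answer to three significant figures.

λ ≈ 290

For a square r = a/√12 = 71.4/√12 = 20.61 mm
L_e = K·L = 2 × 2.99 m = 5.980 m = 5980.0 mm
λ = L_e / r_min = 5980.0 / 20.61 = 290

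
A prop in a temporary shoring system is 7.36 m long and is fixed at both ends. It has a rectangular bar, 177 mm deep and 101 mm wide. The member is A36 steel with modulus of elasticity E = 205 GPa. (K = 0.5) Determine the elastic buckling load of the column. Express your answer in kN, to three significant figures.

Buckling occurs about the weak axis: I_min = h·b³/12 with b = 101 mm (the shorter side).
I_min = 177×101³/12 = 1.520×10^7 mm⁴
I = 1.520×10^7 mm⁴ = 1.520×10^-5 m⁴
Effective length L_e = K·L = 0.5 × 7.36 = 3.680 m
P_cr = π²EI / L_e² = π² × 205×10⁹ × 1.520×10^-5 / 3.680² = 2.270×10^6 N

P_cr ≈ 2270 kN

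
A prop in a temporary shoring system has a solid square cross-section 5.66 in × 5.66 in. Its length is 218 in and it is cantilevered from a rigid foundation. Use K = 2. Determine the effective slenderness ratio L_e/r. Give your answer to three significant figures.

λ ≈ 267

For a square r = a/√12 = 5.66/√12 = 1.634 in
L_e = K·L = 2 × 218 = 436.0 in
λ = L_e / r_min = 436.00 / 1.634 = 267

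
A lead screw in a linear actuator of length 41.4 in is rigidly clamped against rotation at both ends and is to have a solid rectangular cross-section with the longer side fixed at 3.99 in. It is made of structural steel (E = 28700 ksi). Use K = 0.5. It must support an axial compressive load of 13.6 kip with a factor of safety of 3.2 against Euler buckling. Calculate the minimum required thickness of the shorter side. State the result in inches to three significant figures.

b ≈ 0.583 in

Required P_cr = n·P = 3.2 × 13.6 = 43.52 kip
L_e = K·L = 0.5 × 41.4 = 20.70 in
Required I = P_cr·L_e²/(π²E) = 4.352×10^4 × 20.70² / (π² × 2.87×10^7) = 6.583×10^-2 in⁴
Rectangle, weak axis: I_min = h·b³/12 with h = 3.99 in fixed  ⇒  b = (12I/h)^(1/3) = 0.583 in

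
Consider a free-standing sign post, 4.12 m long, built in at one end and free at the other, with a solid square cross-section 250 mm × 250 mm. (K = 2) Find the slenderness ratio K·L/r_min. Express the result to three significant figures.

I = a⁴/12 = 250⁴/12 = 3.255×10^8 mm⁴
A = 6.250×10^4 mm²;  r_min = √(I/A) = √(3.255×10^8/6.250×10^4) = 72.17 mm
L_e = K·L = 2 × 4.12 m = 8.240 m = 8240.0 mm
λ = L_e / r_min = 8240.0 / 72.17 = 114

λ ≈ 114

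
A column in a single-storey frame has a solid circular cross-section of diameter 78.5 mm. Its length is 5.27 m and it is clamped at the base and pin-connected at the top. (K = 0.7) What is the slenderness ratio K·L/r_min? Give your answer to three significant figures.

λ ≈ 188

For a solid circle r = d/4 = 78.5/4 = 19.62 mm
L_e = K·L = 0.7 × 5.27 m = 3.689 m = 3689.0 mm
λ = L_e / r_min = 3689.0 / 19.62 = 188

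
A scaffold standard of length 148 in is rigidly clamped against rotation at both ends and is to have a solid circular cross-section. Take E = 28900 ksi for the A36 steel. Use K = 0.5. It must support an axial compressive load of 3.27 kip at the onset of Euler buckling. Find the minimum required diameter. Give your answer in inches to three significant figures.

d ≈ 1.06 in

L_e = K·L = 0.5 × 148 = 74.00 in
Required I = P_cr·L_e²/(π²E) = 3.270×10^3 × 74.00² / (π² × 2.89×10^7) = 6.278×10^-2 in⁴
Solid circle: I = πd⁴/64  ⇒  d = (64I/π)^(1/4) = (64×6.278×10^-2/π)^(1/4) = 1.06 in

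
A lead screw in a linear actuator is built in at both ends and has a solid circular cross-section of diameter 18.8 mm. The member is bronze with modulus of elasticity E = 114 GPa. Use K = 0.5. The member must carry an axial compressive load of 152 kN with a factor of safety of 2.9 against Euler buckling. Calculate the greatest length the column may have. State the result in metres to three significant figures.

L_max ≈ 0.250 m

I = πd⁴/64 = π×18.8⁴/64 = 6.132×10^3 mm⁴
I = 6.132×10^-9 m⁴
Required critical load P_cr = n·P = 2.9 × 152 = 440.8 kN = 4.408×10^5 N
From P_cr = π²EI/(K·L)²:  L = (1/K)·√(π²EI/P_cr) = (1/0.5)·√(π²×1.14×10^11×6.132×10^-9/4.408×10^5)
L = 0.250 m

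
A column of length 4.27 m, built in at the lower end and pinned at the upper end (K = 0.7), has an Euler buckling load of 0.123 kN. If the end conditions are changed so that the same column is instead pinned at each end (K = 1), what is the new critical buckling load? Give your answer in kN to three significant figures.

P_cr ≈ 0.0603 kN

P_cr ∝ 1/K², so P_cr,new = P_cr,old × (K_old/K_new)² = 0.123 × (0.7/1)²
= 0.123 × 0.4900 = 0.0603 kN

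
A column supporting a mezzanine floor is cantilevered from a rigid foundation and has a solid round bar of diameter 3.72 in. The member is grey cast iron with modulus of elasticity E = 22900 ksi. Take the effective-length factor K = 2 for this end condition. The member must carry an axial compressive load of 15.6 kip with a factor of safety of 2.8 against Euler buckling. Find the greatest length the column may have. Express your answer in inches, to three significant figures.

L_max ≈ 110 in

I = πd⁴/64 = π×3.72⁴/64 = 9.400 in⁴
Required critical load P_cr = n·P = 2.8 × 15.6 = 43.68 kip = 4.368×10^4 lb
From P_cr = π²EI/(K·L)²:  L = (1/K)·√(π²EI/P_cr) = (1/2)·√(π²×2.29×10^7×9.400/4.368×10^4)
L = 110 in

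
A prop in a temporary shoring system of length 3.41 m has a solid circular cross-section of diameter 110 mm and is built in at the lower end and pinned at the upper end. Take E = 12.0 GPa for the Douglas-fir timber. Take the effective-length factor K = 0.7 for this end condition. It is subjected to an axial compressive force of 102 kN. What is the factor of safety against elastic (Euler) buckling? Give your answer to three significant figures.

n ≈ 1.46

I = πd⁴/64 = π×110⁴/64 = 7.187×10^6 mm⁴
I = 7.187×10^6 mm⁴ = 7.187×10^-6 m⁴
Effective length L_e = K·L = 0.7 × 3.41 = 2.387 m
P_cr = π²EI / L_e² = π² × 12.0×10⁹ × 7.187×10^-6 / 2.387² = 1.494×10^5 N
Factor of safety n = P_cr / P = 149.39 / 102 = 1.46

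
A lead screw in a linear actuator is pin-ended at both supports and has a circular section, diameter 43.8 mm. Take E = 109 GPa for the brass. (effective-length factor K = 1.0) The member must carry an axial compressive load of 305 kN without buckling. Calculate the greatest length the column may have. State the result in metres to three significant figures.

I = πd⁴/64 = π×43.8⁴/64 = 1.807×10^5 mm⁴
I = 1.807×10^-7 m⁴
At the buckling limit P_cr = P = 3.050×10^5 N
From P_cr = π²EI/(K·L)²:  L = (1/K)·√(π²EI/P_cr) = (1/1)·√(π²×1.09×10^11×1.807×10^-7/3.050×10^5)
L = 0.798 m

L_max ≈ 0.798 m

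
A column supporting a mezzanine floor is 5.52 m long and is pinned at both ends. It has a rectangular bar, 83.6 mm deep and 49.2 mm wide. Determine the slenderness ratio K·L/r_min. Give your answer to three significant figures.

Buckling occurs about the weak axis: I_min = h·b³/12 with b = 49.2 mm (the shorter side).
I_min = 83.6×49.2³/12 = 8.297×10^5 mm⁴
A = 4.113×10^3 mm²;  r_min = √(I/A) = √(8.297×10^5/4.113×10^3) = 14.20 mm
L_e = K·L = 1 × 5.52 m = 5.520 m = 5520.0 mm
λ = L_e / r_min = 5520.0 / 14.20 = 389

λ ≈ 389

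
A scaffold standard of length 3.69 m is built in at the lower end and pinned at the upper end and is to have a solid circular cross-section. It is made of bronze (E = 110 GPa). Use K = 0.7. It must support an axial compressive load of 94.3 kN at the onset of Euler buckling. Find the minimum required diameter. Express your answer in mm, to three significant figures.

d ≈ 58.6 mm

L_e = K·L = 0.7 × 3.69 = 2.583 m
Required I = P_cr·L_e²/(π²E) = 9.430×10^4 × 2.583² / (π² × 1.10×10^11) = 5.795×10^-7 m⁴
I_req = 5.795×10^5 mm⁴
Solid circle: I = πd⁴/64  ⇒  d = (64I/π)^(1/4) = (64×5.795×10^5/π)^(1/4) = 58.6 mm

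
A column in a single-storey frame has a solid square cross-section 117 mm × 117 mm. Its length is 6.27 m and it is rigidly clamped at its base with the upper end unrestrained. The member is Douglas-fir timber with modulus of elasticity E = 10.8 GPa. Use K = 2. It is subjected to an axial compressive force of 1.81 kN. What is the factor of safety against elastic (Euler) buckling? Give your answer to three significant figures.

n ≈ 5.85

I = a⁴/12 = 117⁴/12 = 1.562×10^7 mm⁴
I = 1.562×10^7 mm⁴ = 1.562×10^-5 m⁴
Effective length L_e = K·L = 2 × 6.27 = 12.54 m
P_cr = π²EI / L_e² = π² × 10.8×10⁹ × 1.562×10^-5 / 12.54² = 1.058×10^4 N
Factor of safety n = P_cr / P = 10.585 / 1.81 = 5.85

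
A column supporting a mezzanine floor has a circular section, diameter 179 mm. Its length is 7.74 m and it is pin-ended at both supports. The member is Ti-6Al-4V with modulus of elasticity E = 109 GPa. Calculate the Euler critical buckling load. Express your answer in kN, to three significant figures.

P_cr ≈ 905 kN

I = πd⁴/64 = π×179⁴/64 = 5.039×10^7 mm⁴
I = 5.039×10^7 mm⁴ = 5.039×10^-5 m⁴
Effective length L_e = K·L = 1 × 7.74 = 7.740 m
P_cr = π²EI / L_e² = π² × 109×10⁹ × 5.039×10^-5 / 7.740² = 9.050×10^5 N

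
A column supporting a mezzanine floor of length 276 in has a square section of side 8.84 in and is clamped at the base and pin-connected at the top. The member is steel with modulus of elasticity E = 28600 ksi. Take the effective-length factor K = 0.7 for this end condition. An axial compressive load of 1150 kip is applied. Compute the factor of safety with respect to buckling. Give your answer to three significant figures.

n ≈ 3.35

I = a⁴/12 = 8.84⁴/12 = 508.9 in⁴
Effective length L_e = K·L = 0.7 × 276 = 193.2 in
P_cr = π²EI / L_e² = π² × 28600×10³ × 508.9 / 193.2² = 3.848×10^6 lb
Factor of safety n = P_cr / P = 3848.4 / 1150 = 3.35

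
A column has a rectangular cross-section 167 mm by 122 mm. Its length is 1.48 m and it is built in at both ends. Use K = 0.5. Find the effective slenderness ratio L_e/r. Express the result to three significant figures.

λ ≈ 21.0

Buckling occurs about the weak axis: I_min = h·b³/12 with b = 122 mm (the shorter side).
I_min = 167×122³/12 = 2.527×10^7 mm⁴
A = 2.037×10^4 mm²;  r_min = √(I/A) = √(2.527×10^7/2.037×10^4) = 35.22 mm
L_e = K·L = 0.5 × 1.48 m = 0.7400 m = 740.00 mm
λ = L_e / r_min = 740.00 / 35.22 = 21.0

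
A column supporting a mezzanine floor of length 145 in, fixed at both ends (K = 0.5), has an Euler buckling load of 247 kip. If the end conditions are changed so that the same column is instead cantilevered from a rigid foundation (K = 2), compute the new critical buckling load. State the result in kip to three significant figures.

P_cr ∝ 1/K², so P_cr,new = P_cr,old × (K_old/K_new)² = 247 × (0.5/2)²
= 247 × 0.06250 = 15.4 kip

P_cr ≈ 15.4 kip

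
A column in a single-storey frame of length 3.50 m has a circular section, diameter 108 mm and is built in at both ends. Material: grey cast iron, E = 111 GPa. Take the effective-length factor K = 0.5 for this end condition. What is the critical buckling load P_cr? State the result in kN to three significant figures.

P_cr ≈ 2390 kN

I = πd⁴/64 = π×108⁴/64 = 6.678×10^6 mm⁴
I = 6.678×10^6 mm⁴ = 6.678×10^-6 m⁴
Effective length L_e = K·L = 0.5 × 3.50 = 1.750 m
P_cr = π²EI / L_e² = π² × 111×10⁹ × 6.678×10^-6 / 1.750² = 2.389×10^6 N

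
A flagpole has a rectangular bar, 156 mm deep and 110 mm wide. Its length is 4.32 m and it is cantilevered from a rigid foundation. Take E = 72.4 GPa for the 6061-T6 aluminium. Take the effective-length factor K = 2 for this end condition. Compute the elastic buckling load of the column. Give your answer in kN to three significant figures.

P_cr ≈ 166 kN

Buckling occurs about the weak axis: I_min = h·b³/12 with b = 110 mm (the shorter side).
I_min = 156×110³/12 = 1.730×10^7 mm⁴
I = 1.730×10^7 mm⁴ = 1.730×10^-5 m⁴
Effective length L_e = K·L = 2 × 4.32 = 8.640 m
P_cr = π²EI / L_e² = π² × 72.4×10⁹ × 1.730×10^-5 / 8.640² = 1.656×10^5 N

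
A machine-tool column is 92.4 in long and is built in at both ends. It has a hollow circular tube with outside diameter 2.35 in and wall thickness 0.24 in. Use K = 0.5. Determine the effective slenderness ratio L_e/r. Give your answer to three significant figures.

λ ≈ 61.5

Inner diameter d_i = 2.35 − 2×0.24 = 1.870 in
I = π(d_o⁴ − d_i⁴)/64 = π(2.35⁴ − 1.870⁴)/64 = 0.8968 in⁴
A = 1.591 in²;  r_min = √(I/A) = √(0.8968/1.591) = 0.7508 in
L_e = K·L = 0.5 × 92.4 = 46.20 in
λ = L_e / r_min = 46.200 / 0.7508 = 61.5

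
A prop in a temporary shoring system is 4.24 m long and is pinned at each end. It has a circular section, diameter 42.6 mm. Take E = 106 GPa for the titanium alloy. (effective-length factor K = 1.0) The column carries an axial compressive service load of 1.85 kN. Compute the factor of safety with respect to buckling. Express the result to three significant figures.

n ≈ 5.09

I = πd⁴/64 = π×42.6⁴/64 = 1.617×10^5 mm⁴
I = 1.617×10^5 mm⁴ = 1.617×10^-7 m⁴
Effective length L_e = K·L = 1 × 4.24 = 4.240 m
P_cr = π²EI / L_e² = π² × 106×10⁹ × 1.617×10^-7 / 4.240² = 9.408×10^3 N
Factor of safety n = P_cr / P = 9.4077 / 1.85 = 5.09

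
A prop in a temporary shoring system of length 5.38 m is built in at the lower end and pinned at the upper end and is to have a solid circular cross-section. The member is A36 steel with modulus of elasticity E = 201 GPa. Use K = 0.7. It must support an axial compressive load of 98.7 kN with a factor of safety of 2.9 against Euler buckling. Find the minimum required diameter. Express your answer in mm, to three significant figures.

d ≈ 80.4 mm

Required P_cr = n·P = 2.9 × 98.7 = 286.2 kN
L_e = K·L = 0.7 × 5.38 = 3.766 m
Required I = P_cr·L_e²/(π²E) = 2.862×10^5 × 3.766² / (π² × 2.01×10^11) = 2.046×10^-6 m⁴
I_req = 2.046×10^6 mm⁴
Solid circle: I = πd⁴/64  ⇒  d = (64I/π)^(1/4) = (64×2.046×10^6/π)^(1/4) = 80.4 mm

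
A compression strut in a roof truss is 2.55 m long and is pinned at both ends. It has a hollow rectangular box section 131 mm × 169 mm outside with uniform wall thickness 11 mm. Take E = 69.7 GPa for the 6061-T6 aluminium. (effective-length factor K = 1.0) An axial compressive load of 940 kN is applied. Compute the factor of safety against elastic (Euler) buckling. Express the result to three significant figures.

n ≈ 1.78

Inner dimensions: h_i = 169 − 2×11 = 147.0 mm, b_i = 131 − 2×11 = 109.0 mm
Weak-axis I_min = (h_o·b_o³ − h_i·b_i³)/12 with b_o = 131, b_i = 109.0 mm (shorter outer/inner sides).
I_min = (169×131³ − 147.0×109.0³)/12 = 1.580×10^7 mm⁴
I = 1.580×10^7 mm⁴ = 1.580×10^-5 m⁴
Effective length L_e = K·L = 1 × 2.55 = 2.550 m
P_cr = π²EI / L_e² = π² × 69.7×10⁹ × 1.580×10^-5 / 2.550² = 1.671×10^6 N
Factor of safety n = P_cr / P = 1671.1 / 940 = 1.78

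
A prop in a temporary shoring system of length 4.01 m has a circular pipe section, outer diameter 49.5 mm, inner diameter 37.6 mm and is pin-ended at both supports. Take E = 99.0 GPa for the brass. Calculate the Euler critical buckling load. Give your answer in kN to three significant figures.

P_cr ≈ 11.9 kN

d_o = 49.5 mm, d_i = 37.6 mm
I = π(d_o⁴ − d_i⁴)/64 = π(49.5⁴ − 37.60⁴)/64 = 1.966×10^5 mm⁴
I = 1.966×10^5 mm⁴ = 1.966×10^-7 m⁴
Effective length L_e = K·L = 1 × 4.01 = 4.010 m
P_cr = π²EI / L_e² = π² × 99.0×10⁹ × 1.966×10^-7 / 4.010² = 1.195×10^4 N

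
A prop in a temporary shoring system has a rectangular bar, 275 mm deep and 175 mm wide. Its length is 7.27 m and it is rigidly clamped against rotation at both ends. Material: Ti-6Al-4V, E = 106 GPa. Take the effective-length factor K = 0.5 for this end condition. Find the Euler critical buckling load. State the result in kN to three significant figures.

Buckling occurs about the weak axis: I_min = h·b³/12 with b = 175 mm (the shorter side).
I_min = 275×175³/12 = 1.228×10^8 mm⁴
I = 1.228×10^8 mm⁴ = 1.228×10^-4 m⁴
Effective length L_e = K·L = 0.5 × 7.27 = 3.635 m
P_cr = π²EI / L_e² = π² × 106×10⁹ × 1.228×10^-4 / 3.635² = 9.724×10^6 N

P_cr ≈ 9720 kN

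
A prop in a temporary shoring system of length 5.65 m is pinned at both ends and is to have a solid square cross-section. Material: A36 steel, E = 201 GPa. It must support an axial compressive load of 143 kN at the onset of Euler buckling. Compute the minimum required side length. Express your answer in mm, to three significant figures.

L_e = K·L = 1 × 5.65 = 5.650 m
Required I = P_cr·L_e²/(π²E) = 1.430×10^5 × 5.650² / (π² × 2.01×10^11) = 2.301×10^-6 m⁴
I_req = 2.301×10^6 mm⁴
Solid square: I = a⁴/12  ⇒  a = (12I)^(1/4) = (12×2.301×10^6)^(1/4) = 72.5 mm

a ≈ 72.5 mm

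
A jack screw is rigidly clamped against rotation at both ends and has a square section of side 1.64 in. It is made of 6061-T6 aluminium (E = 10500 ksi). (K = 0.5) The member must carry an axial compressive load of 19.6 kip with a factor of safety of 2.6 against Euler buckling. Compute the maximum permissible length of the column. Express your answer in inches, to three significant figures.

I = a⁴/12 = 1.64⁴/12 = 0.6028 in⁴
Required critical load P_cr = n·P = 2.6 × 19.6 = 50.96 kip = 5.096×10^4 lb
From P_cr = π²EI/(K·L)²:  L = (1/K)·√(π²EI/P_cr) = (1/0.5)·√(π²×1.05×10^7×0.6028/5.096×10^4)
L = 70.0 in

L_max ≈ 70.0 in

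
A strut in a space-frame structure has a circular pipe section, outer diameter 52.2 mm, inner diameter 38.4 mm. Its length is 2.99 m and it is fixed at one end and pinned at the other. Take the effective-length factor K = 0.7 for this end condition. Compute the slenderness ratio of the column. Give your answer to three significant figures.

d_o = 52.2 mm, d_i = 38.4 mm
I = π(d_o⁴ − d_i⁴)/64 = π(52.2⁴ − 38.40⁴)/64 = 2.577×10^5 mm⁴
A = 982.0 mm²;  r_min = √(I/A) = √(2.577×10^5/982.0) = 16.20 mm
L_e = K·L = 0.7 × 2.99 m = 2.093 m = 2093.0 mm
λ = L_e / r_min = 2093.0 / 16.20 = 129

λ ≈ 129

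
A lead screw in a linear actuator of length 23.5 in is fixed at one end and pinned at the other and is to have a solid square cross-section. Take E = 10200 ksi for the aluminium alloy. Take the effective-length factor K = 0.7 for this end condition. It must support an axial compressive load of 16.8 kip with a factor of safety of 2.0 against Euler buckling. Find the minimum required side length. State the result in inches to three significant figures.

a ≈ 1.02 in

Required P_cr = n·P = 2.0 × 16.8 = 33.60 kip
L_e = K·L = 0.7 × 23.5 = 16.45 in
Required I = P_cr·L_e²/(π²E) = 3.360×10^4 × 16.45² / (π² × 1.02×10^7) = 9.032×10^-2 in⁴
Solid square: I = a⁴/12  ⇒  a = (12I)^(1/4) = (12×9.032×10^-2)^(1/4) = 1.02 in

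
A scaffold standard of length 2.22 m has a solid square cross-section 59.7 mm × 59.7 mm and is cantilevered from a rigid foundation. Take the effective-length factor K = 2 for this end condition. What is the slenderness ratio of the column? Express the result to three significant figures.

For a square r = a/√12 = 59.7/√12 = 17.23 mm
L_e = K·L = 2 × 2.22 m = 4.440 m = 4440.0 mm
λ = L_e / r_min = 4440.0 / 17.23 = 258

λ ≈ 258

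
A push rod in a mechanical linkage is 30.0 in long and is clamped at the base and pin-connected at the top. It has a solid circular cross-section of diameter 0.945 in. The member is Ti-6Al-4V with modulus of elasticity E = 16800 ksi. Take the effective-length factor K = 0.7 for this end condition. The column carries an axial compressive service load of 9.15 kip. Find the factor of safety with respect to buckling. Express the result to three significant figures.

I = πd⁴/64 = π×0.945⁴/64 = 3.915×10^-2 in⁴
Effective length L_e = K·L = 0.7 × 30.0 = 21.00 in
P_cr = π²EI / L_e² = π² × 16800×10³ × 3.915×10^-2 / 21.00² = 1.472×10^4 lb
Factor of safety n = P_cr / P = 14.719 / 9.15 = 1.61

n ≈ 1.61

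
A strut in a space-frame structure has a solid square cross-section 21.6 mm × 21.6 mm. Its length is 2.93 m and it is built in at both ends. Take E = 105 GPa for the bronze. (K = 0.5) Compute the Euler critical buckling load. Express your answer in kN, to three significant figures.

I = a⁴/12 = 21.6⁴/12 = 1.814×10^4 mm⁴
I = 1.814×10^4 mm⁴ = 1.814×10^-8 m⁴
Effective length L_e = K·L = 0.5 × 2.93 = 1.465 m
P_cr = π²EI / L_e² = π² × 105×10⁹ × 1.814×10^-8 / 1.465² = 8.759×10^3 N

P_cr ≈ 8.76 kN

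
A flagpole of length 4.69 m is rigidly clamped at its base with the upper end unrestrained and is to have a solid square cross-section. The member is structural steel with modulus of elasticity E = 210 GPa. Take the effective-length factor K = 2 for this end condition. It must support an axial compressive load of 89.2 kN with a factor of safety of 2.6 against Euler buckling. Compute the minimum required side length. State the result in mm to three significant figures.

Required P_cr = n·P = 2.6 × 89.2 = 231.9 kN
L_e = K·L = 2 × 4.69 = 9.380 m
Required I = P_cr·L_e²/(π²E) = 2.319×10^5 × 9.380² / (π² × 2.10×10^11) = 9.845×10^-6 m⁴
I_req = 9.845×10^6 mm⁴
Solid square: I = a⁴/12  ⇒  a = (12I)^(1/4) = (12×9.845×10^6)^(1/4) = 104 mm

a ≈ 104 mm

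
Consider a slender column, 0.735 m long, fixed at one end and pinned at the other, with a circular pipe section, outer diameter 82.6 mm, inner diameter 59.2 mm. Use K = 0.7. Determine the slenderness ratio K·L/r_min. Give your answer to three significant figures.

d_o = 82.6 mm, d_i = 59.2 mm
I = π(d_o⁴ − d_i⁴)/64 = π(82.6⁴ − 59.20⁴)/64 = 1.682×10^6 mm⁴
A = 2.606×10^3 mm²;  r_min = √(I/A) = √(1.682×10^6/2.606×10^3) = 25.41 mm
L_e = K·L = 0.7 × 0.735 m = 0.5145 m = 514.50 mm
λ = L_e / r_min = 514.50 / 25.41 = 20.3

λ ≈ 20.3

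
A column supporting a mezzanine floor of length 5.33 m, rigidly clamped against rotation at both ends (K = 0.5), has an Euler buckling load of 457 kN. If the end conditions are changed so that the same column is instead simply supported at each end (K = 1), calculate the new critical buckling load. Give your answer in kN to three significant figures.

P_cr ∝ 1/K², so P_cr,new = P_cr,old × (K_old/K_new)² = 457 × (0.5/1)²
= 457 × 0.2500 = 114 kN

P_cr ≈ 114 kN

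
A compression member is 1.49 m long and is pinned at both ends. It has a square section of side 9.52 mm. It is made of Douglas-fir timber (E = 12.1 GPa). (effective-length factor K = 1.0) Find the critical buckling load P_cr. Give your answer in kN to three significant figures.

P_cr ≈ 0.0368 kN

I = a⁴/12 = 9.52⁴/12 = 684.5 mm⁴
I = 684.5 mm⁴ = 6.845×10^-10 m⁴
Effective length L_e = K·L = 1 × 1.49 = 1.490 m
P_cr = π²EI / L_e² = π² × 12.1×10⁹ × 6.845×10^-10 / 1.490² = 36.82 N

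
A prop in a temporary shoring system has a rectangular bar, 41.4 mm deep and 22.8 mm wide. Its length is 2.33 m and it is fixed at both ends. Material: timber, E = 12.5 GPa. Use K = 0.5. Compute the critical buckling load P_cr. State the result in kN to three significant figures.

P_cr ≈ 3.72 kN

Buckling occurs about the weak axis: I_min = h·b³/12 with b = 22.8 mm (the shorter side).
I_min = 41.4×22.8³/12 = 4.089×10^4 mm⁴
I = 4.089×10^4 mm⁴ = 4.089×10^-8 m⁴
Effective length L_e = K·L = 0.5 × 2.33 = 1.165 m
P_cr = π²EI / L_e² = π² × 12.5×10⁹ × 4.089×10^-8 / 1.165² = 3.717×10^3 N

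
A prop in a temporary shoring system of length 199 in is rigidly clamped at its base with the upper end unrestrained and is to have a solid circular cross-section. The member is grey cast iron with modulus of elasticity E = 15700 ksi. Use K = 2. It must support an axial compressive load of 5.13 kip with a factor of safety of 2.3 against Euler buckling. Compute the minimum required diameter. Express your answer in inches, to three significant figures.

d ≈ 3.96 in

Required P_cr = n·P = 2.3 × 5.13 = 11.80 kip
L_e = K·L = 2 × 199 = 398.0 in
Required I = P_cr·L_e²/(π²E) = 1.180×10^4 × 398.0² / (π² × 1.57×10^7) = 12.06 in⁴
Solid circle: I = πd⁴/64  ⇒  d = (64I/π)^(1/4) = (64×12.06/π)^(1/4) = 3.96 in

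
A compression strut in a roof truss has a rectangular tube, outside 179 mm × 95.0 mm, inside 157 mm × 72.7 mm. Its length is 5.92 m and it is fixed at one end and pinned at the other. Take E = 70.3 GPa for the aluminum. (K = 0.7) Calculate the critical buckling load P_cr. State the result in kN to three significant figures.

P_cr ≈ 314 kN

Weak-axis I_min = (h_o·b_o³ − h_i·b_i³)/12 with b_o = 95.0, b_i = 72.70 mm (shorter outer/inner sides).
I_min = (179×95.0³ − 157.0×72.70³)/12 = 7.762×10^6 mm⁴
I = 7.762×10^6 mm⁴ = 7.762×10^-6 m⁴
Effective length L_e = K·L = 0.7 × 5.92 = 4.144 m
P_cr = π²EI / L_e² = π² × 70.3×10⁹ × 7.762×10^-6 / 4.144² = 3.136×10^5 N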